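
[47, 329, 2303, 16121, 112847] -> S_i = 47*7^i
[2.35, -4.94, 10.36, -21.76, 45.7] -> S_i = 2.35*(-2.10)^i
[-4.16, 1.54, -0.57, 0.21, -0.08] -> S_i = -4.16*(-0.37)^i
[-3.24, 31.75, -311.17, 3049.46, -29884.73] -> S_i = -3.24*(-9.80)^i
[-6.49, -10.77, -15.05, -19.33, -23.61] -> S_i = -6.49 + -4.28*i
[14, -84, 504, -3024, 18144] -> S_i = 14*-6^i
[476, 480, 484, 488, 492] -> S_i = 476 + 4*i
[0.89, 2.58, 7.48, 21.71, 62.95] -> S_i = 0.89*2.90^i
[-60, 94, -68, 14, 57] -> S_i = Random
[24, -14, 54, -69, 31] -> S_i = Random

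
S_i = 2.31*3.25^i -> [2.31, 7.51, 24.4, 79.3, 257.72]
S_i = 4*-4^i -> [4, -16, 64, -256, 1024]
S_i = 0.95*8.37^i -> [0.95, 7.95, 66.55, 557.06, 4662.57]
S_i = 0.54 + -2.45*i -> [0.54, -1.91, -4.36, -6.81, -9.26]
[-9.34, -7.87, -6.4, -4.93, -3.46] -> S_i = -9.34 + 1.47*i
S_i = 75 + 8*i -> [75, 83, 91, 99, 107]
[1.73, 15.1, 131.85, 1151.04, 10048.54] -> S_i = 1.73*8.73^i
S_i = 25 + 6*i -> [25, 31, 37, 43, 49]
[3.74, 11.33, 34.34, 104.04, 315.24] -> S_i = 3.74*3.03^i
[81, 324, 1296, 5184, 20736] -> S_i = 81*4^i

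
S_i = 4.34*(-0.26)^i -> [4.34, -1.13, 0.29, -0.08, 0.02]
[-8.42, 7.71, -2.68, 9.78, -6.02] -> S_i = Random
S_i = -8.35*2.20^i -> [-8.35, -18.37, -40.41, -88.91, -195.6]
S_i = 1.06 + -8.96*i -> [1.06, -7.9, -16.86, -25.82, -34.78]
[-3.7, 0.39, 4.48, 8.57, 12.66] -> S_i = -3.70 + 4.09*i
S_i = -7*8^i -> [-7, -56, -448, -3584, -28672]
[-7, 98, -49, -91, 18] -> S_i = Random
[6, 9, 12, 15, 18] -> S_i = 6 + 3*i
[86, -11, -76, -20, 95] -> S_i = Random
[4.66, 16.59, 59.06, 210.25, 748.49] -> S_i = 4.66*3.56^i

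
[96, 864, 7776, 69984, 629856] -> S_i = 96*9^i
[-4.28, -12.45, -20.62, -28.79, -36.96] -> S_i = -4.28 + -8.17*i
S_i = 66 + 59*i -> [66, 125, 184, 243, 302]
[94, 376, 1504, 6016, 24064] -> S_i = 94*4^i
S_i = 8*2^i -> [8, 16, 32, 64, 128]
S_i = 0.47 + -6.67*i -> [0.47, -6.2, -12.87, -19.54, -26.21]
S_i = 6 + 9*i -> [6, 15, 24, 33, 42]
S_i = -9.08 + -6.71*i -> [-9.08, -15.79, -22.5, -29.21, -35.92]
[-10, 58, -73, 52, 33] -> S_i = Random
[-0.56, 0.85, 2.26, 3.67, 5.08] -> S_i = -0.56 + 1.41*i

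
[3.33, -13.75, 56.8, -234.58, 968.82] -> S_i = 3.33*(-4.13)^i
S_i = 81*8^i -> [81, 648, 5184, 41472, 331776]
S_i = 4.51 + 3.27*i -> [4.51, 7.78, 11.05, 14.32, 17.59]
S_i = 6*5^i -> [6, 30, 150, 750, 3750]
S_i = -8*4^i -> [-8, -32, -128, -512, -2048]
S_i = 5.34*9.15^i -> [5.34, 48.86, 447.08, 4090.77, 37430.5]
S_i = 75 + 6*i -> [75, 81, 87, 93, 99]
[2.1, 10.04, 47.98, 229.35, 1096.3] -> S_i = 2.10*4.78^i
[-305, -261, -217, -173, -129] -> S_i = -305 + 44*i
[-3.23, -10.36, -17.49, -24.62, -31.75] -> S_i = -3.23 + -7.13*i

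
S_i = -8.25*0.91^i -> [-8.25, -7.51, -6.83, -6.22, -5.66]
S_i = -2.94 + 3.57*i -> [-2.94, 0.63, 4.2, 7.77, 11.34]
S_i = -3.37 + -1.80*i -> [-3.37, -5.17, -6.97, -8.77, -10.57]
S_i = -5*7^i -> [-5, -35, -245, -1715, -12005]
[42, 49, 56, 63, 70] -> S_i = 42 + 7*i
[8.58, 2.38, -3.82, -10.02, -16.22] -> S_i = 8.58 + -6.20*i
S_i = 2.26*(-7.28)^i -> [2.26, -16.45, 119.78, -871.97, 6347.96]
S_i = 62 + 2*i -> [62, 64, 66, 68, 70]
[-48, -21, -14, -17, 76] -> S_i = Random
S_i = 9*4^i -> [9, 36, 144, 576, 2304]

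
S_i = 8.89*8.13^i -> [8.89, 72.28, 587.6, 4777.2, 38838.63]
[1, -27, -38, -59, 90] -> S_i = Random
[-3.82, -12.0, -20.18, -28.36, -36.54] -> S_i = -3.82 + -8.18*i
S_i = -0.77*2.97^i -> [-0.77, -2.29, -6.79, -20.17, -59.91]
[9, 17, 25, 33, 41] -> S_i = 9 + 8*i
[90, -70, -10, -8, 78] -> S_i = Random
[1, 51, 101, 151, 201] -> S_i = 1 + 50*i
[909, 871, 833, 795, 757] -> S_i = 909 + -38*i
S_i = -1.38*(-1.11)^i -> [-1.38, 1.53, -1.7, 1.89, -2.09]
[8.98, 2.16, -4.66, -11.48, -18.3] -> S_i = 8.98 + -6.82*i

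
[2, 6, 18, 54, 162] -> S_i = 2*3^i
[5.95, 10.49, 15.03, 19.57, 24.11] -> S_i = 5.95 + 4.54*i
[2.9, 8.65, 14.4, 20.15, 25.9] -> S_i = 2.90 + 5.75*i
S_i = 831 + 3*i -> [831, 834, 837, 840, 843]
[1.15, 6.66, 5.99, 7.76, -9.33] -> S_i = Random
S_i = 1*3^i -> [1, 3, 9, 27, 81]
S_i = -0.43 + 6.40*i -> [-0.43, 5.97, 12.37, 18.77, 25.17]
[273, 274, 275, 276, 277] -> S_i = 273 + 1*i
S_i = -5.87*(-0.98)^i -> [-5.87, 5.75, -5.64, 5.52, -5.41]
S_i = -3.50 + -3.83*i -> [-3.5, -7.33, -11.16, -14.99, -18.82]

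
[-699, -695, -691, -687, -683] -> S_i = -699 + 4*i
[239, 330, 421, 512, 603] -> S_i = 239 + 91*i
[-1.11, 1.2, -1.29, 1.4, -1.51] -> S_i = -1.11*(-1.08)^i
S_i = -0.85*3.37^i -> [-0.85, -2.86, -9.65, -32.53, -109.63]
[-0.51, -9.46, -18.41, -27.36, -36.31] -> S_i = -0.51 + -8.95*i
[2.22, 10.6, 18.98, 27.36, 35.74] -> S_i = 2.22 + 8.38*i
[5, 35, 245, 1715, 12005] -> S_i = 5*7^i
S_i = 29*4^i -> [29, 116, 464, 1856, 7424]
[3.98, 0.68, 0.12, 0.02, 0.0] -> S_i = 3.98*0.17^i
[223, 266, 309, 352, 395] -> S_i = 223 + 43*i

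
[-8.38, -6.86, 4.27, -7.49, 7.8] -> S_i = Random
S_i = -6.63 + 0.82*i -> [-6.63, -5.81, -4.99, -4.17, -3.35]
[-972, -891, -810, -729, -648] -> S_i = -972 + 81*i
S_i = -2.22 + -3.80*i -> [-2.22, -6.02, -9.82, -13.62, -17.42]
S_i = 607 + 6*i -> [607, 613, 619, 625, 631]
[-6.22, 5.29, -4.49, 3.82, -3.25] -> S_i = -6.22*(-0.85)^i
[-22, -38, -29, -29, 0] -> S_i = Random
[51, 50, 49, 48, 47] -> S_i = 51 + -1*i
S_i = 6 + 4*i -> [6, 10, 14, 18, 22]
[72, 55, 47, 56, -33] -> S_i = Random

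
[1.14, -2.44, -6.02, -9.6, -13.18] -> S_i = 1.14 + -3.58*i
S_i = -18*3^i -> [-18, -54, -162, -486, -1458]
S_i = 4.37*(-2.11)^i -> [4.37, -9.22, 19.46, -41.05, 86.62]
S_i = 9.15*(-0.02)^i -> [9.15, -0.18, 0.0, -0.0, 0.0]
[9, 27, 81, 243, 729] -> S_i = 9*3^i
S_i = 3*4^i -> [3, 12, 48, 192, 768]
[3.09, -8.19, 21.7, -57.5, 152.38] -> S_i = 3.09*(-2.65)^i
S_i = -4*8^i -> [-4, -32, -256, -2048, -16384]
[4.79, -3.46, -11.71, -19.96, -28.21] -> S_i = 4.79 + -8.25*i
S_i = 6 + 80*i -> [6, 86, 166, 246, 326]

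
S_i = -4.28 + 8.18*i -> [-4.28, 3.9, 12.08, 20.26, 28.44]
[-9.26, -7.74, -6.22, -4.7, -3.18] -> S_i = -9.26 + 1.52*i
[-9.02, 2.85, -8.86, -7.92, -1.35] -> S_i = Random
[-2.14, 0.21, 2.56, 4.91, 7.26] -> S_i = -2.14 + 2.35*i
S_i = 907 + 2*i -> [907, 909, 911, 913, 915]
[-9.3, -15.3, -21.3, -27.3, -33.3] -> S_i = -9.30 + -6.00*i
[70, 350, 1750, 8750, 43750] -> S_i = 70*5^i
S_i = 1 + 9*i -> [1, 10, 19, 28, 37]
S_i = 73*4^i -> [73, 292, 1168, 4672, 18688]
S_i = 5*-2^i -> [5, -10, 20, -40, 80]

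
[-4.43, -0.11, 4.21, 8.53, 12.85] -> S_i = -4.43 + 4.32*i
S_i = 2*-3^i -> [2, -6, 18, -54, 162]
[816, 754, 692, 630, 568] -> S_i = 816 + -62*i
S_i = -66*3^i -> [-66, -198, -594, -1782, -5346]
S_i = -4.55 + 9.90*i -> [-4.55, 5.35, 15.25, 25.15, 35.05]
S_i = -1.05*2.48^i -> [-1.05, -2.6, -6.46, -16.02, -39.72]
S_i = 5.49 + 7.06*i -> [5.49, 12.55, 19.61, 26.67, 33.73]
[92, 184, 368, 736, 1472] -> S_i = 92*2^i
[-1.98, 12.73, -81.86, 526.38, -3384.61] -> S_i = -1.98*(-6.43)^i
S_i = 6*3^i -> [6, 18, 54, 162, 486]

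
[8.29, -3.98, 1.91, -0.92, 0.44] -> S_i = 8.29*(-0.48)^i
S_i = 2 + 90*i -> [2, 92, 182, 272, 362]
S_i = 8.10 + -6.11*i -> [8.1, 1.99, -4.12, -10.23, -16.34]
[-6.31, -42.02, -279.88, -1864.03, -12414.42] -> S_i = -6.31*6.66^i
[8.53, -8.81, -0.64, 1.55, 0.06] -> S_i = Random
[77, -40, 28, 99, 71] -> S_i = Random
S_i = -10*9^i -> [-10, -90, -810, -7290, -65610]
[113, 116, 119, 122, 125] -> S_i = 113 + 3*i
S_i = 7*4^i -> [7, 28, 112, 448, 1792]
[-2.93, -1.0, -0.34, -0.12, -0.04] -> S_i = -2.93*0.34^i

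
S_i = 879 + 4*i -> [879, 883, 887, 891, 895]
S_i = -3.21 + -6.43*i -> [-3.21, -9.64, -16.07, -22.5, -28.93]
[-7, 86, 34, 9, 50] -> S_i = Random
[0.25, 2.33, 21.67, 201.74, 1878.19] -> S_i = 0.25*9.31^i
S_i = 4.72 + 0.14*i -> [4.72, 4.86, 5.0, 5.14, 5.28]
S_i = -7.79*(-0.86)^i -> [-7.79, 6.7, -5.76, 4.95, -4.26]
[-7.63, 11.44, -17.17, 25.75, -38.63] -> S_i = -7.63*(-1.50)^i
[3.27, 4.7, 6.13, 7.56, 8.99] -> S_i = 3.27 + 1.43*i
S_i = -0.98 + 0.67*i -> [-0.98, -0.31, 0.36, 1.03, 1.7]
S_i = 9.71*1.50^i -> [9.71, 14.57, 21.85, 32.77, 49.16]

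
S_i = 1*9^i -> [1, 9, 81, 729, 6561]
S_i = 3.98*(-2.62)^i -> [3.98, -10.43, 27.32, -71.58, 187.54]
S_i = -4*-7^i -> [-4, 28, -196, 1372, -9604]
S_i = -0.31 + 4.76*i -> [-0.31, 4.45, 9.21, 13.97, 18.73]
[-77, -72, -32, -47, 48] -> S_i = Random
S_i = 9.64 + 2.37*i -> [9.64, 12.01, 14.38, 16.75, 19.12]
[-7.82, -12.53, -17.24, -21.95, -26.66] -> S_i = -7.82 + -4.71*i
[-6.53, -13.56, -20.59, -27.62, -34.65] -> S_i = -6.53 + -7.03*i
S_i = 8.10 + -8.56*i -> [8.1, -0.46, -9.02, -17.58, -26.14]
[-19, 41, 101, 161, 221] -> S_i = -19 + 60*i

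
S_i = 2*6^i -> [2, 12, 72, 432, 2592]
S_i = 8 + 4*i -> [8, 12, 16, 20, 24]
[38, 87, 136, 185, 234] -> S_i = 38 + 49*i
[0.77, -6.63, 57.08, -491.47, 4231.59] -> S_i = 0.77*(-8.61)^i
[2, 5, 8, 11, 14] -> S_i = 2 + 3*i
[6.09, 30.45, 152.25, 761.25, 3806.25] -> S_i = 6.09*5.00^i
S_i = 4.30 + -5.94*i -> [4.3, -1.64, -7.58, -13.52, -19.46]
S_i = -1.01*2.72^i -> [-1.01, -2.75, -7.47, -20.32, -55.28]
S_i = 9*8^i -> [9, 72, 576, 4608, 36864]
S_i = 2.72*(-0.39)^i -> [2.72, -1.06, 0.41, -0.16, 0.06]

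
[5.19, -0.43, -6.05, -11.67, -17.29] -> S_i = 5.19 + -5.62*i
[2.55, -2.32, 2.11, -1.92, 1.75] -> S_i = 2.55*(-0.91)^i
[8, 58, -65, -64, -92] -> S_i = Random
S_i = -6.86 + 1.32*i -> [-6.86, -5.54, -4.22, -2.9, -1.58]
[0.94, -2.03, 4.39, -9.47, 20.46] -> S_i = 0.94*(-2.16)^i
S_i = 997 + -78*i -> [997, 919, 841, 763, 685]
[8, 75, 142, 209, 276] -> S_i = 8 + 67*i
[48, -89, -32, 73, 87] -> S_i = Random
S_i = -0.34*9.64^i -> [-0.34, -3.28, -31.6, -304.59, -2936.21]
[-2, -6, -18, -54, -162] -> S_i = -2*3^i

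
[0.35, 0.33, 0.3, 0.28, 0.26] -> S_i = 0.35*0.93^i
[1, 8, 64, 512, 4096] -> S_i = 1*8^i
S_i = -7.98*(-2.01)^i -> [-7.98, 16.04, -32.24, 64.8, -130.25]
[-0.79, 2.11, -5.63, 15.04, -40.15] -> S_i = -0.79*(-2.67)^i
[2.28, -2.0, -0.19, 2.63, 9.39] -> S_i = Random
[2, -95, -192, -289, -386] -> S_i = 2 + -97*i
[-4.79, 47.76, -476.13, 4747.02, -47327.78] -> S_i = -4.79*(-9.97)^i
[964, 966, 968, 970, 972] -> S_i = 964 + 2*i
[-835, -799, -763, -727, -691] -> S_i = -835 + 36*i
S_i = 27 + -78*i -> [27, -51, -129, -207, -285]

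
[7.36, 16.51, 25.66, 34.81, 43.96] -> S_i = 7.36 + 9.15*i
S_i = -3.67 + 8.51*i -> [-3.67, 4.84, 13.35, 21.86, 30.37]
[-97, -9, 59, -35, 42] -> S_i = Random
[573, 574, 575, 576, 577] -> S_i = 573 + 1*i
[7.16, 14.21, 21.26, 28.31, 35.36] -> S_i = 7.16 + 7.05*i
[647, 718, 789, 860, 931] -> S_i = 647 + 71*i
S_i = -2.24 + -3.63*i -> [-2.24, -5.87, -9.5, -13.13, -16.76]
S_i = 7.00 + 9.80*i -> [7.0, 16.8, 26.6, 36.4, 46.2]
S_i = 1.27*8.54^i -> [1.27, 10.85, 92.62, 791.0, 6755.15]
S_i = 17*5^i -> [17, 85, 425, 2125, 10625]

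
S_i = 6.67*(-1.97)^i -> [6.67, -13.14, 25.89, -50.99, 100.46]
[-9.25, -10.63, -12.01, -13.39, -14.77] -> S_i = -9.25 + -1.38*i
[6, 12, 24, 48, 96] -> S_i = 6*2^i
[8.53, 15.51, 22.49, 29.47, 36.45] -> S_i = 8.53 + 6.98*i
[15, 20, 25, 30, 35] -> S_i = 15 + 5*i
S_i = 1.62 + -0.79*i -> [1.62, 0.83, 0.04, -0.75, -1.54]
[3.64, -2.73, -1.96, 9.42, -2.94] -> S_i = Random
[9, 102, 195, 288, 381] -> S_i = 9 + 93*i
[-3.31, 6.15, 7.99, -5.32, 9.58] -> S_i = Random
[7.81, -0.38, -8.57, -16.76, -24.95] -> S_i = 7.81 + -8.19*i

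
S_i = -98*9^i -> [-98, -882, -7938, -71442, -642978]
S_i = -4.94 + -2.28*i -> [-4.94, -7.22, -9.5, -11.78, -14.06]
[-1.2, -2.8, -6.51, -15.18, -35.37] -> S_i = -1.20*2.33^i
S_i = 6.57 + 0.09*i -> [6.57, 6.66, 6.75, 6.84, 6.93]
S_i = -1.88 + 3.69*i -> [-1.88, 1.81, 5.5, 9.19, 12.88]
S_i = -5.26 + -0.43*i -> [-5.26, -5.69, -6.12, -6.55, -6.98]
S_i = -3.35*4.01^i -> [-3.35, -13.43, -53.87, -216.01, -866.21]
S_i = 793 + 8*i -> [793, 801, 809, 817, 825]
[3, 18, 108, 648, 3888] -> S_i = 3*6^i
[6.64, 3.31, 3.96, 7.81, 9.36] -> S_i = Random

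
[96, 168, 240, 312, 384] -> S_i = 96 + 72*i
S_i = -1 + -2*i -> [-1, -3, -5, -7, -9]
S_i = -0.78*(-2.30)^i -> [-0.78, 1.79, -4.13, 9.49, -21.83]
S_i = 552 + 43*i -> [552, 595, 638, 681, 724]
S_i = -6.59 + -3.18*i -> [-6.59, -9.77, -12.95, -16.13, -19.31]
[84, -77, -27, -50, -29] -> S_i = Random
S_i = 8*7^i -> [8, 56, 392, 2744, 19208]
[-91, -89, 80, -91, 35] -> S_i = Random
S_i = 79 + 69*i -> [79, 148, 217, 286, 355]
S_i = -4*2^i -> [-4, -8, -16, -32, -64]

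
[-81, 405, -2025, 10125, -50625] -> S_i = -81*-5^i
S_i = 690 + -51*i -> [690, 639, 588, 537, 486]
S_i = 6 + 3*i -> [6, 9, 12, 15, 18]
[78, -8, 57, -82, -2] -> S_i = Random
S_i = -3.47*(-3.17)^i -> [-3.47, 11.0, -34.87, 110.54, -350.4]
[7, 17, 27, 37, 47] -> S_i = 7 + 10*i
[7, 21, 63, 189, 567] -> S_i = 7*3^i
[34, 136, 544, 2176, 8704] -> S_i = 34*4^i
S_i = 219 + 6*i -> [219, 225, 231, 237, 243]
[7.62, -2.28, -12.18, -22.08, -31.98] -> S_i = 7.62 + -9.90*i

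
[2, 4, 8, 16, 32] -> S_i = 2*2^i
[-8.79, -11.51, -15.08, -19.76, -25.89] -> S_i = -8.79*1.31^i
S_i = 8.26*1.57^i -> [8.26, 12.97, 20.36, 31.97, 50.19]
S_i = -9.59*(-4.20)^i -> [-9.59, 40.28, -169.17, 710.5, -2984.12]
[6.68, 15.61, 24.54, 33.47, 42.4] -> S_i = 6.68 + 8.93*i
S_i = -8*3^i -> [-8, -24, -72, -216, -648]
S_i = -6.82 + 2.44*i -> [-6.82, -4.38, -1.94, 0.5, 2.94]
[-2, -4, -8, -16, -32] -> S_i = -2*2^i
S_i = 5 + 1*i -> [5, 6, 7, 8, 9]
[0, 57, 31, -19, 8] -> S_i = Random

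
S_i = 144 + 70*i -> [144, 214, 284, 354, 424]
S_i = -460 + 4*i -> [-460, -456, -452, -448, -444]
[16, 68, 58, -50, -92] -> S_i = Random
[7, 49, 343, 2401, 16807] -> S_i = 7*7^i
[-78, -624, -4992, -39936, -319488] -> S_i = -78*8^i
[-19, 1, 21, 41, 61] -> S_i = -19 + 20*i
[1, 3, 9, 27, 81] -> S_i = 1*3^i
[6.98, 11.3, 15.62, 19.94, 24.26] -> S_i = 6.98 + 4.32*i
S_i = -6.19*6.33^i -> [-6.19, -39.18, -248.03, -1570.01, -9938.15]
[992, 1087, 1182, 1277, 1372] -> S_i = 992 + 95*i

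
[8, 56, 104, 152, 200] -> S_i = 8 + 48*i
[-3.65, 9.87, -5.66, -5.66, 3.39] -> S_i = Random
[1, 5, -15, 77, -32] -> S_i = Random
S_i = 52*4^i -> [52, 208, 832, 3328, 13312]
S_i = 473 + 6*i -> [473, 479, 485, 491, 497]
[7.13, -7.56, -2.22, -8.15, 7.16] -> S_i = Random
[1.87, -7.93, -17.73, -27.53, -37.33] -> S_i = 1.87 + -9.80*i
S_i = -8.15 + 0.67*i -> [-8.15, -7.48, -6.81, -6.14, -5.47]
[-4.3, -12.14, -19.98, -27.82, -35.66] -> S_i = -4.30 + -7.84*i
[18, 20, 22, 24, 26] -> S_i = 18 + 2*i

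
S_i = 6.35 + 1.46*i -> [6.35, 7.81, 9.27, 10.73, 12.19]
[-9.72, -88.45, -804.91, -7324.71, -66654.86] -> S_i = -9.72*9.10^i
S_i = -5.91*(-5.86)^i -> [-5.91, 34.63, -202.95, 1189.27, -6969.12]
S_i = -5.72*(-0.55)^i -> [-5.72, 3.15, -1.73, 0.95, -0.52]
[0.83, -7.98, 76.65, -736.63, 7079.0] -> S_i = 0.83*(-9.61)^i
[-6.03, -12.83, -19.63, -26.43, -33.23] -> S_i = -6.03 + -6.80*i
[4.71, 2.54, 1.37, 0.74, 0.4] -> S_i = 4.71*0.54^i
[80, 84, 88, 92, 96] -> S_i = 80 + 4*i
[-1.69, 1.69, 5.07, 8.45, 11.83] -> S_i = -1.69 + 3.38*i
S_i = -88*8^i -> [-88, -704, -5632, -45056, -360448]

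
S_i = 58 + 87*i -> [58, 145, 232, 319, 406]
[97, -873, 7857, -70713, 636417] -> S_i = 97*-9^i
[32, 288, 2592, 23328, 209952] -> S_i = 32*9^i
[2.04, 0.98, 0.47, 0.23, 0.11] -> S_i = 2.04*0.48^i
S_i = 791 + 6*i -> [791, 797, 803, 809, 815]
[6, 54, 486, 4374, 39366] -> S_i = 6*9^i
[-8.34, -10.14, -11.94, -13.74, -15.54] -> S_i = -8.34 + -1.80*i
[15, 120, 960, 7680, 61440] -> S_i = 15*8^i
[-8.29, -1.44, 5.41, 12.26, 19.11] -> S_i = -8.29 + 6.85*i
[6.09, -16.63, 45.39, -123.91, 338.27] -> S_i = 6.09*(-2.73)^i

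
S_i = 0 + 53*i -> [0, 53, 106, 159, 212]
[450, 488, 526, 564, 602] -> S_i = 450 + 38*i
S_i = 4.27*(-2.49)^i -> [4.27, -10.63, 26.47, -65.92, 164.14]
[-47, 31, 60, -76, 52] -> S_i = Random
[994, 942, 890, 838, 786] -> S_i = 994 + -52*i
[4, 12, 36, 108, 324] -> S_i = 4*3^i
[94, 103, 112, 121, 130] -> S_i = 94 + 9*i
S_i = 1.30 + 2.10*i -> [1.3, 3.4, 5.5, 7.6, 9.7]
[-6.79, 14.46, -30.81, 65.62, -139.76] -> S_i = -6.79*(-2.13)^i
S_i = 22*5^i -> [22, 110, 550, 2750, 13750]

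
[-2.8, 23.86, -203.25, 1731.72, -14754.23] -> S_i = -2.80*(-8.52)^i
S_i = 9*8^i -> [9, 72, 576, 4608, 36864]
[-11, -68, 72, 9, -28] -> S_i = Random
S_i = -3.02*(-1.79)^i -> [-3.02, 5.41, -9.68, 17.32, -31.0]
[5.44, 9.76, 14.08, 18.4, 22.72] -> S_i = 5.44 + 4.32*i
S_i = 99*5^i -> [99, 495, 2475, 12375, 61875]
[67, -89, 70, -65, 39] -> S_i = Random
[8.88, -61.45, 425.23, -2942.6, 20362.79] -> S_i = 8.88*(-6.92)^i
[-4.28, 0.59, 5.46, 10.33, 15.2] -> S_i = -4.28 + 4.87*i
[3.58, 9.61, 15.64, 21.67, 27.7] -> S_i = 3.58 + 6.03*i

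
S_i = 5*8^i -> [5, 40, 320, 2560, 20480]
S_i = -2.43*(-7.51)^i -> [-2.43, 18.25, -137.05, 1029.26, -7729.76]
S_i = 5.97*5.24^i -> [5.97, 31.28, 163.92, 858.95, 4500.9]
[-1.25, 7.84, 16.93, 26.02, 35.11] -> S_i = -1.25 + 9.09*i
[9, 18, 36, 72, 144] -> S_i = 9*2^i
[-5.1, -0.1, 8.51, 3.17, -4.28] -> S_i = Random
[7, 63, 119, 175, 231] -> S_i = 7 + 56*i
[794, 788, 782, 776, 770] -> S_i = 794 + -6*i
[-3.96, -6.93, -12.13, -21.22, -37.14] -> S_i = -3.96*1.75^i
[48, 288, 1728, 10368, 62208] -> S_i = 48*6^i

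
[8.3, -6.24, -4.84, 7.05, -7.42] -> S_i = Random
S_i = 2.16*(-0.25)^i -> [2.16, -0.54, 0.14, -0.03, 0.01]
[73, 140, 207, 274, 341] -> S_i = 73 + 67*i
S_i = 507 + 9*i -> [507, 516, 525, 534, 543]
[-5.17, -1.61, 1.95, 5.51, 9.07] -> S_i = -5.17 + 3.56*i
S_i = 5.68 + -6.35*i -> [5.68, -0.67, -7.02, -13.37, -19.72]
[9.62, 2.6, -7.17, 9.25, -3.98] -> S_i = Random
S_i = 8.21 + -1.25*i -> [8.21, 6.96, 5.71, 4.46, 3.21]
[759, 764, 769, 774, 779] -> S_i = 759 + 5*i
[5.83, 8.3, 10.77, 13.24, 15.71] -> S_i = 5.83 + 2.47*i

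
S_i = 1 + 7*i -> [1, 8, 15, 22, 29]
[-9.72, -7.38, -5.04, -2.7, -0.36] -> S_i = -9.72 + 2.34*i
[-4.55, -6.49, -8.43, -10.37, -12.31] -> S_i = -4.55 + -1.94*i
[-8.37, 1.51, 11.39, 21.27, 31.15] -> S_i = -8.37 + 9.88*i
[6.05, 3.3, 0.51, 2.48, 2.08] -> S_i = Random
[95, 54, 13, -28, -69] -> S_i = 95 + -41*i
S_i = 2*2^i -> [2, 4, 8, 16, 32]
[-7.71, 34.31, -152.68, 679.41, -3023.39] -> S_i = -7.71*(-4.45)^i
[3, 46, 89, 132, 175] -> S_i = 3 + 43*i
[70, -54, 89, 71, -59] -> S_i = Random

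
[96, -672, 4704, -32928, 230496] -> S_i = 96*-7^i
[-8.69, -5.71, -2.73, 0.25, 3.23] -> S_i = -8.69 + 2.98*i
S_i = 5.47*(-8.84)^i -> [5.47, -48.35, 427.46, -3778.71, 33403.84]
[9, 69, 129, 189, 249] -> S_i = 9 + 60*i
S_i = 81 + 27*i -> [81, 108, 135, 162, 189]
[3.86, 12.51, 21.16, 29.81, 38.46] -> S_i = 3.86 + 8.65*i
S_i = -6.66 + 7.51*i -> [-6.66, 0.85, 8.36, 15.87, 23.38]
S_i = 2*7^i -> [2, 14, 98, 686, 4802]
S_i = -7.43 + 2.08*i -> [-7.43, -5.35, -3.27, -1.19, 0.89]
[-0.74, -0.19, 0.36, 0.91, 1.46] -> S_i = -0.74 + 0.55*i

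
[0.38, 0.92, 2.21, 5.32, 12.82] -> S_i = 0.38*2.41^i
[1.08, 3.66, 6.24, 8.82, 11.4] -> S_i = 1.08 + 2.58*i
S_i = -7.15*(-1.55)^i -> [-7.15, 11.08, -17.18, 26.63, -41.27]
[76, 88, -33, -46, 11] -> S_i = Random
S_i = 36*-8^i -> [36, -288, 2304, -18432, 147456]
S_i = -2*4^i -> [-2, -8, -32, -128, -512]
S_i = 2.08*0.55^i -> [2.08, 1.14, 0.63, 0.35, 0.19]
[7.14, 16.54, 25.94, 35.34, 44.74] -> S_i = 7.14 + 9.40*i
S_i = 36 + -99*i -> [36, -63, -162, -261, -360]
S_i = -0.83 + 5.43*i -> [-0.83, 4.6, 10.03, 15.46, 20.89]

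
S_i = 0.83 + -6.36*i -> [0.83, -5.53, -11.89, -18.25, -24.61]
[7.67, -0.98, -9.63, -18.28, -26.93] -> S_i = 7.67 + -8.65*i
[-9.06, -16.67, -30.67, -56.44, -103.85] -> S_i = -9.06*1.84^i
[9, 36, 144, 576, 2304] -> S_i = 9*4^i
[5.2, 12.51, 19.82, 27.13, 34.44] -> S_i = 5.20 + 7.31*i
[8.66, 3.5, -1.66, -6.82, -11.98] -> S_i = 8.66 + -5.16*i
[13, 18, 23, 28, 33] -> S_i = 13 + 5*i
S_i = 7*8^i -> [7, 56, 448, 3584, 28672]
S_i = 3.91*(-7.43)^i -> [3.91, -29.05, 215.85, -1603.77, 11916.04]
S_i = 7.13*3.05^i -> [7.13, 21.75, 66.33, 202.3, 617.01]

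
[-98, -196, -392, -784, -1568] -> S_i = -98*2^i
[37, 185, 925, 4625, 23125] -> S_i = 37*5^i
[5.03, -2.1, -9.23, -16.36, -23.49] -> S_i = 5.03 + -7.13*i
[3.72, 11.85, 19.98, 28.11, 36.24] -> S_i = 3.72 + 8.13*i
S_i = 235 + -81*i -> [235, 154, 73, -8, -89]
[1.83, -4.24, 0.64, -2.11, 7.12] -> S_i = Random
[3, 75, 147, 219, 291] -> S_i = 3 + 72*i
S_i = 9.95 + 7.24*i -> [9.95, 17.19, 24.43, 31.67, 38.91]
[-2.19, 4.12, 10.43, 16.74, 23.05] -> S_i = -2.19 + 6.31*i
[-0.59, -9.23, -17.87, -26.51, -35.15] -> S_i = -0.59 + -8.64*i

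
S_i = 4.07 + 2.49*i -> [4.07, 6.56, 9.05, 11.54, 14.03]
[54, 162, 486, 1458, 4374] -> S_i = 54*3^i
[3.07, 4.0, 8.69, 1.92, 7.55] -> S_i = Random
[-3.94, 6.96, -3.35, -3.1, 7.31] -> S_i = Random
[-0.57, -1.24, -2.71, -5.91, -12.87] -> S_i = -0.57*2.18^i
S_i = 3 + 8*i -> [3, 11, 19, 27, 35]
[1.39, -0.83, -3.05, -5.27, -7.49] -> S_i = 1.39 + -2.22*i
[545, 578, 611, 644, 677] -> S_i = 545 + 33*i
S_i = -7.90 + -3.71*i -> [-7.9, -11.61, -15.32, -19.03, -22.74]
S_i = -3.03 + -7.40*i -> [-3.03, -10.43, -17.83, -25.23, -32.63]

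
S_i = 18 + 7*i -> [18, 25, 32, 39, 46]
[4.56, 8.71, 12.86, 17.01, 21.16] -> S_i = 4.56 + 4.15*i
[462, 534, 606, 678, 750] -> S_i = 462 + 72*i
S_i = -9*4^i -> [-9, -36, -144, -576, -2304]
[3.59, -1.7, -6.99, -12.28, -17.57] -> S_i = 3.59 + -5.29*i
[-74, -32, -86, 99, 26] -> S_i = Random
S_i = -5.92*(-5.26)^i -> [-5.92, 31.14, -163.79, 861.55, -4531.74]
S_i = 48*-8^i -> [48, -384, 3072, -24576, 196608]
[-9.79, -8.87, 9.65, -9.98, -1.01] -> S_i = Random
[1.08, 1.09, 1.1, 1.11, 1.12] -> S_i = 1.08*1.01^i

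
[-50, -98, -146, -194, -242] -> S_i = -50 + -48*i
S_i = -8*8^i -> [-8, -64, -512, -4096, -32768]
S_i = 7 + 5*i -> [7, 12, 17, 22, 27]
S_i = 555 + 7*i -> [555, 562, 569, 576, 583]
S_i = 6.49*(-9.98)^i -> [6.49, -64.77, 646.41, -6451.14, 64382.36]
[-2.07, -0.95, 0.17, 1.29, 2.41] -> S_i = -2.07 + 1.12*i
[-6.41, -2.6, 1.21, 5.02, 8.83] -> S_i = -6.41 + 3.81*i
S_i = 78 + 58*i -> [78, 136, 194, 252, 310]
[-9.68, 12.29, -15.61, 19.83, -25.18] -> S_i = -9.68*(-1.27)^i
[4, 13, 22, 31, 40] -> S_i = 4 + 9*i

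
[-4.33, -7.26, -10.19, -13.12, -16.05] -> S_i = -4.33 + -2.93*i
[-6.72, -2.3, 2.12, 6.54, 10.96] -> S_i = -6.72 + 4.42*i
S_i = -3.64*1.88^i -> [-3.64, -6.84, -12.87, -24.19, -45.47]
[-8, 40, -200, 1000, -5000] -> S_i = -8*-5^i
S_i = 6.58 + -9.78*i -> [6.58, -3.2, -12.98, -22.76, -32.54]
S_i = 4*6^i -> [4, 24, 144, 864, 5184]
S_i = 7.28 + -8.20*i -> [7.28, -0.92, -9.12, -17.32, -25.52]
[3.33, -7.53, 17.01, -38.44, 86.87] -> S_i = 3.33*(-2.26)^i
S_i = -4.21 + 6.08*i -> [-4.21, 1.87, 7.95, 14.03, 20.11]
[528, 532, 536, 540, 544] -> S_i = 528 + 4*i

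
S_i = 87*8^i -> [87, 696, 5568, 44544, 356352]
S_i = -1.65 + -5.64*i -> [-1.65, -7.29, -12.93, -18.57, -24.21]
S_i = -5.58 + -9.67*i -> [-5.58, -15.25, -24.92, -34.59, -44.26]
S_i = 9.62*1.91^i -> [9.62, 18.37, 35.09, 67.03, 128.03]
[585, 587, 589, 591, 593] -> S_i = 585 + 2*i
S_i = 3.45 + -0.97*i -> [3.45, 2.48, 1.51, 0.54, -0.43]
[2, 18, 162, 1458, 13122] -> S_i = 2*9^i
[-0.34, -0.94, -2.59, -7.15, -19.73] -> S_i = -0.34*2.76^i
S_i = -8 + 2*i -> [-8, -6, -4, -2, 0]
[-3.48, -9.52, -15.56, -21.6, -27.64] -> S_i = -3.48 + -6.04*i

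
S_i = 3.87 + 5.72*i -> [3.87, 9.59, 15.31, 21.03, 26.75]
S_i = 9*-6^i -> [9, -54, 324, -1944, 11664]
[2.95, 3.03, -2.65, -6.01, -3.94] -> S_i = Random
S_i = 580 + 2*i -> [580, 582, 584, 586, 588]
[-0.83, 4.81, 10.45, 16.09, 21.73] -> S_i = -0.83 + 5.64*i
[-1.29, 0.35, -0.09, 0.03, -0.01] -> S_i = -1.29*(-0.27)^i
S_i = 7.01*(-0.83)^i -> [7.01, -5.82, 4.83, -4.01, 3.33]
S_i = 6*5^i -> [6, 30, 150, 750, 3750]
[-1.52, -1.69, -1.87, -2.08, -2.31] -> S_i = -1.52*1.11^i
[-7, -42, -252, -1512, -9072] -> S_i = -7*6^i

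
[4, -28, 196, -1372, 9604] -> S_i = 4*-7^i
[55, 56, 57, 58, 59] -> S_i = 55 + 1*i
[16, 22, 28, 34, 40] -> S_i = 16 + 6*i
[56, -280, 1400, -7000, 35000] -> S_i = 56*-5^i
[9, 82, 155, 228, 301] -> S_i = 9 + 73*i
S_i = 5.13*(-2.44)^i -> [5.13, -12.52, 30.54, -74.52, 181.83]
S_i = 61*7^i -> [61, 427, 2989, 20923, 146461]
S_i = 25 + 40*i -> [25, 65, 105, 145, 185]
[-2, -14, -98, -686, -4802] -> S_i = -2*7^i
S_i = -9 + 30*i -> [-9, 21, 51, 81, 111]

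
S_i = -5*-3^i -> [-5, 15, -45, 135, -405]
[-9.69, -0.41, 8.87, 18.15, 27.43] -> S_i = -9.69 + 9.28*i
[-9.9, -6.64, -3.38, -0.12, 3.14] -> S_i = -9.90 + 3.26*i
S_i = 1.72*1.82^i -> [1.72, 3.13, 5.7, 10.37, 18.87]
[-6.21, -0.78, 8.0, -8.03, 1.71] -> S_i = Random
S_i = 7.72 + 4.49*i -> [7.72, 12.21, 16.7, 21.19, 25.68]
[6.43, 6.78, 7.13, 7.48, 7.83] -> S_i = 6.43 + 0.35*i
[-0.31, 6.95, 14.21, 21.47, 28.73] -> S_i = -0.31 + 7.26*i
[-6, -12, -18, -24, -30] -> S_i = -6 + -6*i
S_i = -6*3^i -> [-6, -18, -54, -162, -486]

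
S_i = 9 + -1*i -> [9, 8, 7, 6, 5]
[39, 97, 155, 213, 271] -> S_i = 39 + 58*i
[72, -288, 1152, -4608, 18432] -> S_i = 72*-4^i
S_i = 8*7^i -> [8, 56, 392, 2744, 19208]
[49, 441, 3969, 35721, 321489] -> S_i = 49*9^i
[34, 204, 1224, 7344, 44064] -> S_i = 34*6^i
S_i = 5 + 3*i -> [5, 8, 11, 14, 17]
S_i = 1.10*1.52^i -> [1.1, 1.67, 2.54, 3.86, 5.87]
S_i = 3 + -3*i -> [3, 0, -3, -6, -9]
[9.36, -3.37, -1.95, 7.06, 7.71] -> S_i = Random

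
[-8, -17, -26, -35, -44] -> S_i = -8 + -9*i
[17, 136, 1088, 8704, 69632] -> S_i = 17*8^i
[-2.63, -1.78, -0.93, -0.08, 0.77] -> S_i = -2.63 + 0.85*i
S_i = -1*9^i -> [-1, -9, -81, -729, -6561]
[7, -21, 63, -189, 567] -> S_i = 7*-3^i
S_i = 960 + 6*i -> [960, 966, 972, 978, 984]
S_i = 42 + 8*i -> [42, 50, 58, 66, 74]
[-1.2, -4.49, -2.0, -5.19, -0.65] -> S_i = Random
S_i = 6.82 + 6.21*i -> [6.82, 13.03, 19.24, 25.45, 31.66]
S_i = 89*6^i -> [89, 534, 3204, 19224, 115344]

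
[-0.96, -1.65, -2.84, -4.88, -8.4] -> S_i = -0.96*1.72^i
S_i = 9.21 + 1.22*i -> [9.21, 10.43, 11.65, 12.87, 14.09]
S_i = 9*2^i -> [9, 18, 36, 72, 144]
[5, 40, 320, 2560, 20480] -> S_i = 5*8^i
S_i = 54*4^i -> [54, 216, 864, 3456, 13824]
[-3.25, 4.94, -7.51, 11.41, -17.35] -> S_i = -3.25*(-1.52)^i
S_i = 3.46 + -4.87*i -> [3.46, -1.41, -6.28, -11.15, -16.02]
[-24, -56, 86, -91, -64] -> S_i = Random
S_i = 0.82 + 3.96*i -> [0.82, 4.78, 8.74, 12.7, 16.66]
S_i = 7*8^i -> [7, 56, 448, 3584, 28672]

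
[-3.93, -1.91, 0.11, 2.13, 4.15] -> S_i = -3.93 + 2.02*i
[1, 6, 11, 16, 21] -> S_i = 1 + 5*i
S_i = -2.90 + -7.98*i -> [-2.9, -10.88, -18.86, -26.84, -34.82]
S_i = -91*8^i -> [-91, -728, -5824, -46592, -372736]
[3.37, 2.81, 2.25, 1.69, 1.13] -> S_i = 3.37 + -0.56*i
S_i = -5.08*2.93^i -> [-5.08, -14.88, -43.61, -127.78, -374.4]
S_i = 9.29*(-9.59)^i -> [9.29, -89.09, 854.38, -8193.54, 78576.04]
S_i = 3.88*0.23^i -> [3.88, 0.89, 0.21, 0.05, 0.01]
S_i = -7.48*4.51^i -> [-7.48, -33.73, -152.14, -686.17, -3094.62]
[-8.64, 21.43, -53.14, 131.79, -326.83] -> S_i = -8.64*(-2.48)^i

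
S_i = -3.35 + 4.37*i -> [-3.35, 1.02, 5.39, 9.76, 14.13]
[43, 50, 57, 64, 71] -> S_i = 43 + 7*i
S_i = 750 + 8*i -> [750, 758, 766, 774, 782]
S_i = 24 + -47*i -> [24, -23, -70, -117, -164]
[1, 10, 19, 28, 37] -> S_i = 1 + 9*i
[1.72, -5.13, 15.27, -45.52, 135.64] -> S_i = 1.72*(-2.98)^i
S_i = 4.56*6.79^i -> [4.56, 30.96, 210.23, 1427.49, 9692.68]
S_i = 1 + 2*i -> [1, 3, 5, 7, 9]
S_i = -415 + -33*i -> [-415, -448, -481, -514, -547]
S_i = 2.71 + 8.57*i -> [2.71, 11.28, 19.85, 28.42, 36.99]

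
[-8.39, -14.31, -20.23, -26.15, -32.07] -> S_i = -8.39 + -5.92*i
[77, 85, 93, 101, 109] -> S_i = 77 + 8*i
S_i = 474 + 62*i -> [474, 536, 598, 660, 722]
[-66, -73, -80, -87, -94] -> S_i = -66 + -7*i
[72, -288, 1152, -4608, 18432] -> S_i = 72*-4^i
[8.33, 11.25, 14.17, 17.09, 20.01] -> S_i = 8.33 + 2.92*i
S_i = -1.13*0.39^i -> [-1.13, -0.44, -0.17, -0.07, -0.03]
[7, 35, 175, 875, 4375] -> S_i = 7*5^i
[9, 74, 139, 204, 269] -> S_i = 9 + 65*i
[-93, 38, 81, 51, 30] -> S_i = Random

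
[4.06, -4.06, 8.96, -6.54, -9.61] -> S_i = Random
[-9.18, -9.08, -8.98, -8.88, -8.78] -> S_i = -9.18 + 0.10*i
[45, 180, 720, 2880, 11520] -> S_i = 45*4^i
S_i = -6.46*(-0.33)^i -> [-6.46, 2.13, -0.7, 0.23, -0.08]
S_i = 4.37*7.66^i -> [4.37, 33.47, 256.41, 1964.12, 15045.15]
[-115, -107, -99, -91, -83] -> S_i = -115 + 8*i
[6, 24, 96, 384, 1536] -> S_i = 6*4^i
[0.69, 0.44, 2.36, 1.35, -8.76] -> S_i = Random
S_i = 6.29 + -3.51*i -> [6.29, 2.78, -0.73, -4.24, -7.75]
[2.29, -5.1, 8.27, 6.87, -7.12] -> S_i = Random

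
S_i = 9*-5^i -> [9, -45, 225, -1125, 5625]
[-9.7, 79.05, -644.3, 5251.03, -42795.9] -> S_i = -9.70*(-8.15)^i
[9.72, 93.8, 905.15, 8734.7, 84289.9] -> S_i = 9.72*9.65^i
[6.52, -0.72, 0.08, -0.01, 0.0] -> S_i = 6.52*(-0.11)^i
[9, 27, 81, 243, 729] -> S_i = 9*3^i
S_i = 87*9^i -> [87, 783, 7047, 63423, 570807]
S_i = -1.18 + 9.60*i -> [-1.18, 8.42, 18.02, 27.62, 37.22]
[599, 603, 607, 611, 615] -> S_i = 599 + 4*i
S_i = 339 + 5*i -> [339, 344, 349, 354, 359]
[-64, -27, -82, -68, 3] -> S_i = Random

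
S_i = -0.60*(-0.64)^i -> [-0.6, 0.38, -0.25, 0.16, -0.1]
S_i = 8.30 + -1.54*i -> [8.3, 6.76, 5.22, 3.68, 2.14]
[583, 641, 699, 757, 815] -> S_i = 583 + 58*i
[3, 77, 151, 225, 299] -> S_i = 3 + 74*i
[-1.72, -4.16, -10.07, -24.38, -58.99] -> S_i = -1.72*2.42^i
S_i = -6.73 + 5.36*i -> [-6.73, -1.37, 3.99, 9.35, 14.71]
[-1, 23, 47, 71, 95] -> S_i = -1 + 24*i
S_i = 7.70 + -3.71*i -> [7.7, 3.99, 0.28, -3.43, -7.14]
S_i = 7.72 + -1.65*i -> [7.72, 6.07, 4.42, 2.77, 1.12]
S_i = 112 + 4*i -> [112, 116, 120, 124, 128]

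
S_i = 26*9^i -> [26, 234, 2106, 18954, 170586]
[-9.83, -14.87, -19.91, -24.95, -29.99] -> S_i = -9.83 + -5.04*i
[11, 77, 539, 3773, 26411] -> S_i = 11*7^i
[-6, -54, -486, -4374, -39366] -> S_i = -6*9^i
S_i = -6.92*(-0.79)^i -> [-6.92, 5.47, -4.32, 3.41, -2.7]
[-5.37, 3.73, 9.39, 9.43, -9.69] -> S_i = Random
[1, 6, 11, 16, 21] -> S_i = 1 + 5*i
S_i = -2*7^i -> [-2, -14, -98, -686, -4802]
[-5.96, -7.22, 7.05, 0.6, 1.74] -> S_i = Random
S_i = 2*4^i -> [2, 8, 32, 128, 512]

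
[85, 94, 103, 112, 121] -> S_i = 85 + 9*i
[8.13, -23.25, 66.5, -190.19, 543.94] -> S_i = 8.13*(-2.86)^i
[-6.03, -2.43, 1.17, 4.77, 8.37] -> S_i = -6.03 + 3.60*i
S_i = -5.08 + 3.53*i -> [-5.08, -1.55, 1.98, 5.51, 9.04]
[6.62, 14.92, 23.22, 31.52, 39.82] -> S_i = 6.62 + 8.30*i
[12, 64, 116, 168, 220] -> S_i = 12 + 52*i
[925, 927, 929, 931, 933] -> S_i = 925 + 2*i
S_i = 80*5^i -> [80, 400, 2000, 10000, 50000]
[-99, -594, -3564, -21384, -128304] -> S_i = -99*6^i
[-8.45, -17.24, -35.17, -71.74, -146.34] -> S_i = -8.45*2.04^i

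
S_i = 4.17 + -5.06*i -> [4.17, -0.89, -5.95, -11.01, -16.07]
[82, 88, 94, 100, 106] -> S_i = 82 + 6*i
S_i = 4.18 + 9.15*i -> [4.18, 13.33, 22.48, 31.63, 40.78]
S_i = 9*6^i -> [9, 54, 324, 1944, 11664]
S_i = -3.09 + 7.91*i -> [-3.09, 4.82, 12.73, 20.64, 28.55]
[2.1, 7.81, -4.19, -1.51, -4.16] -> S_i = Random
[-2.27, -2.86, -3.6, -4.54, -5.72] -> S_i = -2.27*1.26^i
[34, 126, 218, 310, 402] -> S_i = 34 + 92*i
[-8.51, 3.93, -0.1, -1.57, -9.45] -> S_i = Random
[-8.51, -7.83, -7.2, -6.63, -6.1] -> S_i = -8.51*0.92^i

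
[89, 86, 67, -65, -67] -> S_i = Random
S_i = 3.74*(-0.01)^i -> [3.74, -0.04, 0.0, -0.0, 0.0]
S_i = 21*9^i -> [21, 189, 1701, 15309, 137781]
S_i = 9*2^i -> [9, 18, 36, 72, 144]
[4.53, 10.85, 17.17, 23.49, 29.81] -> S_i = 4.53 + 6.32*i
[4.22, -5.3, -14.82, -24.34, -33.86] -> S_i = 4.22 + -9.52*i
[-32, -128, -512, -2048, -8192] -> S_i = -32*4^i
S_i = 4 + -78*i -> [4, -74, -152, -230, -308]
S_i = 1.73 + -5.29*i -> [1.73, -3.56, -8.85, -14.14, -19.43]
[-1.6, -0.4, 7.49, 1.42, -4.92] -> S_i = Random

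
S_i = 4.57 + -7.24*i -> [4.57, -2.67, -9.91, -17.15, -24.39]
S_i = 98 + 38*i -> [98, 136, 174, 212, 250]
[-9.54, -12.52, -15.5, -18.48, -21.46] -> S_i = -9.54 + -2.98*i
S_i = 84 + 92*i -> [84, 176, 268, 360, 452]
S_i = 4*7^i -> [4, 28, 196, 1372, 9604]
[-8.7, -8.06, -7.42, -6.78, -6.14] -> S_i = -8.70 + 0.64*i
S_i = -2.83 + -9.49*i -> [-2.83, -12.32, -21.81, -31.3, -40.79]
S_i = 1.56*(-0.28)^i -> [1.56, -0.44, 0.12, -0.03, 0.01]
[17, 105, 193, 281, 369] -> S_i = 17 + 88*i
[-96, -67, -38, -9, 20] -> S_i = -96 + 29*i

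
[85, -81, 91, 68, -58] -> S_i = Random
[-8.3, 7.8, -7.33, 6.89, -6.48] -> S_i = -8.30*(-0.94)^i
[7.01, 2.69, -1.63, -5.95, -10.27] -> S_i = 7.01 + -4.32*i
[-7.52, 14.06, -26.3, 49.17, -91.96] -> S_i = -7.52*(-1.87)^i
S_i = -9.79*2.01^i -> [-9.79, -19.68, -39.55, -79.5, -159.8]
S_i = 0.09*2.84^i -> [0.09, 0.26, 0.73, 2.06, 5.85]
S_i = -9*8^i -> [-9, -72, -576, -4608, -36864]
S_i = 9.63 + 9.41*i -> [9.63, 19.04, 28.45, 37.86, 47.27]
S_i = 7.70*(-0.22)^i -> [7.7, -1.69, 0.37, -0.08, 0.02]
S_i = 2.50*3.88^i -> [2.5, 9.7, 37.64, 146.03, 566.59]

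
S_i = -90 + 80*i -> [-90, -10, 70, 150, 230]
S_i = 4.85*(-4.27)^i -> [4.85, -20.71, 88.43, -377.59, 1612.33]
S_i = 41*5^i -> [41, 205, 1025, 5125, 25625]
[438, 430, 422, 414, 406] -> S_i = 438 + -8*i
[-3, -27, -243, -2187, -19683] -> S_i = -3*9^i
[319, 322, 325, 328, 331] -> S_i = 319 + 3*i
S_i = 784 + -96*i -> [784, 688, 592, 496, 400]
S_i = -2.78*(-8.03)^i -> [-2.78, 22.32, -179.26, 1439.43, -11558.65]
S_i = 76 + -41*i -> [76, 35, -6, -47, -88]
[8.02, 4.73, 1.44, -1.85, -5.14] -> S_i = 8.02 + -3.29*i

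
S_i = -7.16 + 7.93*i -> [-7.16, 0.77, 8.7, 16.63, 24.56]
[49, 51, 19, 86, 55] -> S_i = Random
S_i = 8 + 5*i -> [8, 13, 18, 23, 28]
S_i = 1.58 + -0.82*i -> [1.58, 0.76, -0.06, -0.88, -1.7]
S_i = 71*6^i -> [71, 426, 2556, 15336, 92016]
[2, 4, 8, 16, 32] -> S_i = 2*2^i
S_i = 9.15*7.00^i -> [9.15, 64.05, 448.35, 3138.45, 21969.15]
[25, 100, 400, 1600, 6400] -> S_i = 25*4^i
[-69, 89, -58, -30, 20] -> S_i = Random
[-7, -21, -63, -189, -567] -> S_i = -7*3^i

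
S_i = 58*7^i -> [58, 406, 2842, 19894, 139258]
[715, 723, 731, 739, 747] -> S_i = 715 + 8*i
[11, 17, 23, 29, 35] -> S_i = 11 + 6*i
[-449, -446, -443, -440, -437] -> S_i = -449 + 3*i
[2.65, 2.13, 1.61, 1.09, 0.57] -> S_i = 2.65 + -0.52*i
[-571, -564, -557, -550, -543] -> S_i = -571 + 7*i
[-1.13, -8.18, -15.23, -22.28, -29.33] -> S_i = -1.13 + -7.05*i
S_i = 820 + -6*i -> [820, 814, 808, 802, 796]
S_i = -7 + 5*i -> [-7, -2, 3, 8, 13]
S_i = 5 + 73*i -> [5, 78, 151, 224, 297]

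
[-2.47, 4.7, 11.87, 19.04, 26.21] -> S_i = -2.47 + 7.17*i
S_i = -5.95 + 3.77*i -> [-5.95, -2.18, 1.59, 5.36, 9.13]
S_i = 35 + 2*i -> [35, 37, 39, 41, 43]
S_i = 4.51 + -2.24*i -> [4.51, 2.27, 0.03, -2.21, -4.45]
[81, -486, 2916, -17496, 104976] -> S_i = 81*-6^i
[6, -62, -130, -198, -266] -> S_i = 6 + -68*i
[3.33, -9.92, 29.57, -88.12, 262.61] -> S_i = 3.33*(-2.98)^i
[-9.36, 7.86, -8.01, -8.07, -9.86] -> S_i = Random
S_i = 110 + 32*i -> [110, 142, 174, 206, 238]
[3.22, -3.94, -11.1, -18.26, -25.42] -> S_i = 3.22 + -7.16*i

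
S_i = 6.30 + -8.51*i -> [6.3, -2.21, -10.72, -19.23, -27.74]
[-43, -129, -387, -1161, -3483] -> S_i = -43*3^i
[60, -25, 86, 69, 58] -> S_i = Random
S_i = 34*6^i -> [34, 204, 1224, 7344, 44064]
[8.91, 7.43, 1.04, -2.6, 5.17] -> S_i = Random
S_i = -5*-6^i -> [-5, 30, -180, 1080, -6480]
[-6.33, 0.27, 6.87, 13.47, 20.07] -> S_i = -6.33 + 6.60*i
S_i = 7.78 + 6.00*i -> [7.78, 13.78, 19.78, 25.78, 31.78]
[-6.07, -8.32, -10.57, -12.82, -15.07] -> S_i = -6.07 + -2.25*i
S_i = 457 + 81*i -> [457, 538, 619, 700, 781]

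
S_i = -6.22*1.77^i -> [-6.22, -11.01, -19.49, -34.49, -61.05]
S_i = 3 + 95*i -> [3, 98, 193, 288, 383]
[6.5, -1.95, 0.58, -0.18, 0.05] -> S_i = 6.50*(-0.30)^i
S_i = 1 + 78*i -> [1, 79, 157, 235, 313]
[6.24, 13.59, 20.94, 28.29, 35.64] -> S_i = 6.24 + 7.35*i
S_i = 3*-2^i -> [3, -6, 12, -24, 48]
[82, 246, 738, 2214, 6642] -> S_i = 82*3^i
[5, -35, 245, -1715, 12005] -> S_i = 5*-7^i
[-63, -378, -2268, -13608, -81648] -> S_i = -63*6^i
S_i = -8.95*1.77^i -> [-8.95, -15.84, -28.04, -49.63, -87.84]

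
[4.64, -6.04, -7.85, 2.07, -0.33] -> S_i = Random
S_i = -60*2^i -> [-60, -120, -240, -480, -960]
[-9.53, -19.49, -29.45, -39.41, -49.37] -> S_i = -9.53 + -9.96*i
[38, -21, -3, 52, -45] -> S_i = Random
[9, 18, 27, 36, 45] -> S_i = 9 + 9*i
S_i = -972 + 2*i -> [-972, -970, -968, -966, -964]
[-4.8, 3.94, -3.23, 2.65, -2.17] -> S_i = -4.80*(-0.82)^i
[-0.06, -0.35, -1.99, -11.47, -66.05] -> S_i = -0.06*5.76^i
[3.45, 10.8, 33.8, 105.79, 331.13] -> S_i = 3.45*3.13^i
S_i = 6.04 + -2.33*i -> [6.04, 3.71, 1.38, -0.95, -3.28]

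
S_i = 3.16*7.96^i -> [3.16, 25.15, 200.22, 1593.77, 12686.43]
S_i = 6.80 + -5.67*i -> [6.8, 1.13, -4.54, -10.21, -15.88]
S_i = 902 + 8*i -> [902, 910, 918, 926, 934]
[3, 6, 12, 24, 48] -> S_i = 3*2^i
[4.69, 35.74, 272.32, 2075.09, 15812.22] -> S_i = 4.69*7.62^i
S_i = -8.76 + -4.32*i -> [-8.76, -13.08, -17.4, -21.72, -26.04]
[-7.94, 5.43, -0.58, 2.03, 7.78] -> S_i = Random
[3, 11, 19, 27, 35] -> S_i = 3 + 8*i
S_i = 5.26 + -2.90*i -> [5.26, 2.36, -0.54, -3.44, -6.34]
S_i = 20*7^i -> [20, 140, 980, 6860, 48020]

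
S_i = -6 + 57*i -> [-6, 51, 108, 165, 222]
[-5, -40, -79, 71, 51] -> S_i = Random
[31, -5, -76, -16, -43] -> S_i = Random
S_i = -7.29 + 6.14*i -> [-7.29, -1.15, 4.99, 11.13, 17.27]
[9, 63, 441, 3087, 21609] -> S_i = 9*7^i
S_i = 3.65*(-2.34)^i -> [3.65, -8.54, 19.99, -46.77, 109.44]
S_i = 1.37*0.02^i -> [1.37, 0.03, 0.0, 0.0, 0.0]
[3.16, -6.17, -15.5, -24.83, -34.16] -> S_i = 3.16 + -9.33*i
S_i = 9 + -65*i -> [9, -56, -121, -186, -251]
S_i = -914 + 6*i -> [-914, -908, -902, -896, -890]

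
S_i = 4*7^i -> [4, 28, 196, 1372, 9604]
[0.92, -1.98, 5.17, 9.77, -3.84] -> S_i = Random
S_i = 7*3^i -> [7, 21, 63, 189, 567]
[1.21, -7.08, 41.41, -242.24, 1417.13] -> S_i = 1.21*(-5.85)^i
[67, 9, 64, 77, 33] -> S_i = Random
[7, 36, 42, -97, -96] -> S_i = Random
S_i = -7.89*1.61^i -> [-7.89, -12.7, -20.45, -32.93, -53.01]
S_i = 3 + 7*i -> [3, 10, 17, 24, 31]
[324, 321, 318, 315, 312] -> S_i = 324 + -3*i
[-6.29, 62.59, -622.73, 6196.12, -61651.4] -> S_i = -6.29*(-9.95)^i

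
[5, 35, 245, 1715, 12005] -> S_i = 5*7^i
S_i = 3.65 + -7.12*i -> [3.65, -3.47, -10.59, -17.71, -24.83]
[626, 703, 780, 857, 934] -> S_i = 626 + 77*i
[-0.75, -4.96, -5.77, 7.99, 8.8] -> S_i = Random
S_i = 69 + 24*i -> [69, 93, 117, 141, 165]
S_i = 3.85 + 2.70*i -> [3.85, 6.55, 9.25, 11.95, 14.65]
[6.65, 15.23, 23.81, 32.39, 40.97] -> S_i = 6.65 + 8.58*i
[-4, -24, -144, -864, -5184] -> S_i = -4*6^i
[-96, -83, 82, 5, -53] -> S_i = Random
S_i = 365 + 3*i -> [365, 368, 371, 374, 377]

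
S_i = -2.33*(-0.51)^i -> [-2.33, 1.19, -0.61, 0.31, -0.16]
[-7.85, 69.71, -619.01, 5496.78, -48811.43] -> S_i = -7.85*(-8.88)^i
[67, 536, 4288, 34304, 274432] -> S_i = 67*8^i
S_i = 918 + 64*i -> [918, 982, 1046, 1110, 1174]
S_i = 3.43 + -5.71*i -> [3.43, -2.28, -7.99, -13.7, -19.41]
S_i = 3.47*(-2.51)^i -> [3.47, -8.71, 21.86, -54.87, 137.73]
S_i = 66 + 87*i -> [66, 153, 240, 327, 414]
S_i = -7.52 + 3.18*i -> [-7.52, -4.34, -1.16, 2.02, 5.2]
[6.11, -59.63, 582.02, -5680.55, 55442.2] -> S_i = 6.11*(-9.76)^i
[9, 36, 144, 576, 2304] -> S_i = 9*4^i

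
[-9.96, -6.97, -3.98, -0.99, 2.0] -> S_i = -9.96 + 2.99*i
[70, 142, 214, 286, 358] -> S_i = 70 + 72*i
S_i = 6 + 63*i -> [6, 69, 132, 195, 258]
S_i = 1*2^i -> [1, 2, 4, 8, 16]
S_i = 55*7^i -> [55, 385, 2695, 18865, 132055]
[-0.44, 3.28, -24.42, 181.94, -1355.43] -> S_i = -0.44*(-7.45)^i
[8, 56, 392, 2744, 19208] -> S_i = 8*7^i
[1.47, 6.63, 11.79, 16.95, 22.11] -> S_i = 1.47 + 5.16*i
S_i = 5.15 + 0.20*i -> [5.15, 5.35, 5.55, 5.75, 5.95]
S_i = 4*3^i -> [4, 12, 36, 108, 324]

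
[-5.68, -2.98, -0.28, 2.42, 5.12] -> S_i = -5.68 + 2.70*i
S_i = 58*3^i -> [58, 174, 522, 1566, 4698]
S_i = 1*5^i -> [1, 5, 25, 125, 625]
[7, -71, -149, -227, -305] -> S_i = 7 + -78*i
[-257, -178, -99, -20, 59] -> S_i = -257 + 79*i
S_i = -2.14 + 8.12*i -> [-2.14, 5.98, 14.1, 22.22, 30.34]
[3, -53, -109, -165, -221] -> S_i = 3 + -56*i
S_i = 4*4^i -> [4, 16, 64, 256, 1024]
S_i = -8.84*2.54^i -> [-8.84, -22.45, -57.03, -144.86, -367.95]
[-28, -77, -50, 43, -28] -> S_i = Random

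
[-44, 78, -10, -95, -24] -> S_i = Random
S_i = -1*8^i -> [-1, -8, -64, -512, -4096]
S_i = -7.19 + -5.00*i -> [-7.19, -12.19, -17.19, -22.19, -27.19]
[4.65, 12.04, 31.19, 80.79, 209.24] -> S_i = 4.65*2.59^i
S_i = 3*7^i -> [3, 21, 147, 1029, 7203]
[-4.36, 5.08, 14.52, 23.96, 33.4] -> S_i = -4.36 + 9.44*i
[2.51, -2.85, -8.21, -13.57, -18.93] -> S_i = 2.51 + -5.36*i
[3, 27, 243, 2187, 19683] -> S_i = 3*9^i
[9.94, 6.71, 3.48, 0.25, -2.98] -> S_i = 9.94 + -3.23*i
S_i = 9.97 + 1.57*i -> [9.97, 11.54, 13.11, 14.68, 16.25]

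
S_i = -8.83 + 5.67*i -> [-8.83, -3.16, 2.51, 8.18, 13.85]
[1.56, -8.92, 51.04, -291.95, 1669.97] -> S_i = 1.56*(-5.72)^i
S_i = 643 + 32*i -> [643, 675, 707, 739, 771]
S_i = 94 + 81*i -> [94, 175, 256, 337, 418]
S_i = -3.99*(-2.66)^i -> [-3.99, 10.61, -28.23, 75.1, -199.76]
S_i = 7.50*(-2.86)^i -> [7.5, -21.45, 61.35, -175.45, 501.79]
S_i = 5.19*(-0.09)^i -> [5.19, -0.47, 0.04, -0.0, 0.0]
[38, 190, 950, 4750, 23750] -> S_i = 38*5^i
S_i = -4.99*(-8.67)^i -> [-4.99, 43.26, -375.09, 3252.05, -28195.31]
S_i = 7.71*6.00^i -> [7.71, 46.26, 277.56, 1665.36, 9992.16]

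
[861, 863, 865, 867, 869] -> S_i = 861 + 2*i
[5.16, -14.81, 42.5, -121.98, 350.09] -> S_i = 5.16*(-2.87)^i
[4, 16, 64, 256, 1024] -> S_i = 4*4^i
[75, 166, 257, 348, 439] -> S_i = 75 + 91*i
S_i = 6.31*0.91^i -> [6.31, 5.74, 5.23, 4.76, 4.33]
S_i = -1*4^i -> [-1, -4, -16, -64, -256]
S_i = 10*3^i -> [10, 30, 90, 270, 810]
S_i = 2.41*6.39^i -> [2.41, 15.4, 98.41, 628.81, 4018.1]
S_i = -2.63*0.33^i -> [-2.63, -0.87, -0.29, -0.09, -0.03]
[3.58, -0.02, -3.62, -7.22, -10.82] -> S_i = 3.58 + -3.60*i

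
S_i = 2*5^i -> [2, 10, 50, 250, 1250]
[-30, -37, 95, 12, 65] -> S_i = Random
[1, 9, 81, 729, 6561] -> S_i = 1*9^i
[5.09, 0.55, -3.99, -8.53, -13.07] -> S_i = 5.09 + -4.54*i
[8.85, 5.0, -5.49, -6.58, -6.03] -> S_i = Random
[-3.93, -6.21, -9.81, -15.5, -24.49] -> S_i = -3.93*1.58^i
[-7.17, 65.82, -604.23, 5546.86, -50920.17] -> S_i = -7.17*(-9.18)^i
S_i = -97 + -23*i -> [-97, -120, -143, -166, -189]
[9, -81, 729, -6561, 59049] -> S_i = 9*-9^i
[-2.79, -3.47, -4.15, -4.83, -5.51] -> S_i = -2.79 + -0.68*i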